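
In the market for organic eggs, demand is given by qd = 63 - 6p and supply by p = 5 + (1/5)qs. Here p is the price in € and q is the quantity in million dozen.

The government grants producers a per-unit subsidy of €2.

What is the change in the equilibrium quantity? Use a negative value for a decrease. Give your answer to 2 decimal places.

+5.45

Before the shock: 63 - 6p = 5p - 25 ⇒ 88 = 11p ⇒ p = 8, q = 15.
Since sellers receive the price plus the subsidy, the effective supply curve becomes qs = 5p - 15.
Clearing the new market: 63 - 6p = 5p - 15, so p = 78/11 ≈ 7.0909 and q = 225/11 ≈ 20.4545.
Δq = 20.4545 − 15 = +5.45.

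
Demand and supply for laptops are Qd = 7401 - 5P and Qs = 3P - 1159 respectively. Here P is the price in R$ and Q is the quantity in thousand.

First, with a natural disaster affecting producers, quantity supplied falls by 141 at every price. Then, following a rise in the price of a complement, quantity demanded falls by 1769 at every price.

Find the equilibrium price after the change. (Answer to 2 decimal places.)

Initially, 7401 - 5P = 3P - 1159, so 8560 = 8P and P = 1070, Q = 2051.
The shock moves the curves to Qd = 5632 - 5P and Qs = 3P - 1300.
Equate the new curves: 5632 - 5P = 3P - 1300, giving 6932 = 8P, P = 866.5, Q = 1299.5.

866.50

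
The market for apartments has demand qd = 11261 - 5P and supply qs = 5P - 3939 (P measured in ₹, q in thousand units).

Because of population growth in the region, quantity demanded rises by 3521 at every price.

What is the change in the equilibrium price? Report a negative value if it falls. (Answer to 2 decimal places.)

Before the shock: 11261 - 5P = 5P - 3939 ⇒ 15200 = 10P ⇒ P = 1520, q = 3661.
The shock moves the curves to qd = 14782 - 5P and qs = 5P - 3939.
Setting them equal: 14782 - 5P = 5P - 3939 → 18721 = 10P, so P = 1872.1 and q = 5421.5.
ΔP = 1872.1 − 1520 = +352.10.

+352.10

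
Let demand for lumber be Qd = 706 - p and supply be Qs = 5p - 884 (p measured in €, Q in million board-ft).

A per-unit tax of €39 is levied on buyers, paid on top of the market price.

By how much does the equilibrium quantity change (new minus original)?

-32.5

Before the shock: 706 - p = 5p - 884 ⇒ 1590 = 6p ⇒ p = 265, Q = 441.
Since buyers pay the price plus the tax, the effective demand curve becomes Qd = 667 - p.
Equate the new curves: 667 - p = 5p - 884, giving 1551 = 6p, p = 258.5, Q = 408.5.
ΔQ = 408.5 − 441 = -32.5.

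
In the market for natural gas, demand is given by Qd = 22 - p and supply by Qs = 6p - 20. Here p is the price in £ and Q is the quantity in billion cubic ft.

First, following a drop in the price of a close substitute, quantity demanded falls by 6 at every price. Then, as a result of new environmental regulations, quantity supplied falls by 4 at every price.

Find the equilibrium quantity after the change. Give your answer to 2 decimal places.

10.29

Solve the original market: 22 - p = 6p - 20, hence p = 6 and Q = 16.
With the change applied: demand Qd = 16 - p, supply Qs = 6p - 24.
Clearing the new market: 16 - p = 6p - 24, so p = 40/7 ≈ 5.7143 and Q = 72/7 ≈ 10.2857.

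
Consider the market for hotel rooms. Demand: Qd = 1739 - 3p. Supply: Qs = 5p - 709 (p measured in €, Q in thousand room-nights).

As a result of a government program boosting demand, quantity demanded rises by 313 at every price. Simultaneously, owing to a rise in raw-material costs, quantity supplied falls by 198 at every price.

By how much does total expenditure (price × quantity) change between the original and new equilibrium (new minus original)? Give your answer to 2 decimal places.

Initially, 1739 - 3p = 5p - 709, so 2448 = 8p and p = 306, Q = 821.
The shock moves the curves to Qd = 2052 - 3p and Qs = 5p - 907.
Equate the new curves: 2052 - 3p = 5p - 907, giving 2959 = 8p, p = 369.875, Q = 942.375.
Expenditure moves from 306×821 = 251226 to 369.875×942.375 = 348560.953125; change = +97334.95.

+97334.95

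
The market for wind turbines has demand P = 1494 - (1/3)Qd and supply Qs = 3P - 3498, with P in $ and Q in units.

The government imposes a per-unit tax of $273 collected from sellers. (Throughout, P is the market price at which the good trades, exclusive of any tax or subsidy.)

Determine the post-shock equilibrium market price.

1466.5

Initially, 4482 - 3P = 3P - 3498, so 7980 = 6P and P = 1330, Q = 492.
Since sellers keep the price net of the tax, the effective supply curve becomes Qs = 3P - 4317.
New equilibrium: 4482 - 3P = 3P - 4317 ⇒ 8799 = 6P ⇒ P = 1466.5, Q = 82.5.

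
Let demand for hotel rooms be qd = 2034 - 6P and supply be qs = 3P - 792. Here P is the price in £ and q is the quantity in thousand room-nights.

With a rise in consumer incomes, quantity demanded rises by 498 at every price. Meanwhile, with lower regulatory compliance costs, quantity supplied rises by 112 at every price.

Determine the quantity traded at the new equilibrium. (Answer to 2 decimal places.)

390.67

Initially, 2034 - 6P = 3P - 792, so 2826 = 9P and P = 314, q = 150.
The shock moves the curves to qd = 2532 - 6P and qs = 3P - 680.
New equilibrium: 2532 - 6P = 3P - 680 ⇒ 3212 = 9P ⇒ P = 3212/9 ≈ 356.8889, q = 1172/3 ≈ 390.6667.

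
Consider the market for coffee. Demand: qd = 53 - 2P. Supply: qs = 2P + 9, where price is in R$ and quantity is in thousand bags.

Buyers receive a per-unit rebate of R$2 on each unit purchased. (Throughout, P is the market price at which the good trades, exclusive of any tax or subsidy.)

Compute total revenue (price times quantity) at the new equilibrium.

Initially, 53 - 2P = 2P + 9, so 44 = 4P and P = 11, q = 31.
Since buyers' out-of-pocket price is the market price minus the rebate, the effective demand curve becomes qd = 57 - 2P.
Clearing the new market: 57 - 2P = 2P + 9, so P = 12 and q = 33.
New expenditure = 12 × 33 = 396.

396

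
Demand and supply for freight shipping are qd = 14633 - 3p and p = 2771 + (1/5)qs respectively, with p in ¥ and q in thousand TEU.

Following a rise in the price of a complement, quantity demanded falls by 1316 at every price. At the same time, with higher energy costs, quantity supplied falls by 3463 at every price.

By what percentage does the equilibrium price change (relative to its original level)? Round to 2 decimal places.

Before the shock: 14633 - 3p = 5p - 13855 ⇒ 28488 = 8p ⇒ p = 3561, q = 3950.
The shock moves the curves to qd = 13317 - 3p and qs = 5p - 17318.
Clearing the new market: 13317 - 3p = 5p - 17318, so p = 3829.375 and q = 1828.875.
%Δp = (3829.375 − 3561) / 3561 × 100 = +7.54%.

+7.54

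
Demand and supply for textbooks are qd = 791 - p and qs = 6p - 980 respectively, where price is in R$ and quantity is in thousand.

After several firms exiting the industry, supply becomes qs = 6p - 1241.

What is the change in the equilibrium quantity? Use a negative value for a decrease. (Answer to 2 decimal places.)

-37.29

Before the shock: 791 - p = 6p - 980 ⇒ 1771 = 7p ⇒ p = 253, q = 538.
The new curves are qd = 791 - p (demand) and qs = 6p - 1241 (supply).
Setting them equal: 791 - p = 6p - 1241 → 2032 = 7p, so p = 2032/7 ≈ 290.2857 and q = 3505/7 ≈ 500.7143.
Δq = 500.7143 − 538 = -37.29.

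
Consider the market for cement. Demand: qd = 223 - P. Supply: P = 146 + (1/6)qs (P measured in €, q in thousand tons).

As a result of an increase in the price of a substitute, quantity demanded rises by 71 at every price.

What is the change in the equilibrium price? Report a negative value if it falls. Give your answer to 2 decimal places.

+10.14

Original equilibrium: 223 - P = 6P - 876 gives 1099 = 7P, so P = 157 and q = 66.
After the shift, demand is qd = 294 - P and supply is qs = 6P - 876.
Setting them equal: 294 - P = 6P - 876 → 1170 = 7P, so P = 1170/7 ≈ 167.1429 and q = 888/7 ≈ 126.8571.
ΔP = 167.1429 − 157 = +10.14.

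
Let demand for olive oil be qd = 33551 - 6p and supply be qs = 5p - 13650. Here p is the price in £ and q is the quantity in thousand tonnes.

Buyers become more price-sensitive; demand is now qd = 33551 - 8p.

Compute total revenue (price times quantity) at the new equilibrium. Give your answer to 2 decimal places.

Original equilibrium: 33551 - 6p = 5p - 13650 gives 47201 = 11p, so p = 4291 and q = 7805.
The new curves are qd = 33551 - 8p (demand) and qs = 5p - 13650 (supply).
Clearing the new market: 33551 - 8p = 5p - 13650, so p = 47201/13 ≈ 3630.8462 and q = 58555/13 ≈ 4504.2308.
New expenditure = 3630.8462 × 4504.2308 = 16354168.96.

16354168.96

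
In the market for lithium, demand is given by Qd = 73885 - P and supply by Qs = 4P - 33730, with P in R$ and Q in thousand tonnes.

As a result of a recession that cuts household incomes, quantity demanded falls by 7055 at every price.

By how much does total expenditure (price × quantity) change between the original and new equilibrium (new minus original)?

-187394910

Initially, 73885 - P = 4P - 33730, so 107615 = 5P and P = 21523, Q = 52362.
The new curves are Qd = 66830 - P (demand) and Qs = 4P - 33730 (supply).
Clearing the new market: 66830 - P = 4P - 33730, so P = 20112 and Q = 46718.
Expenditure moves from 21523×52362 = 1126987326 to 20112×46718 = 939592416; change = -187394910.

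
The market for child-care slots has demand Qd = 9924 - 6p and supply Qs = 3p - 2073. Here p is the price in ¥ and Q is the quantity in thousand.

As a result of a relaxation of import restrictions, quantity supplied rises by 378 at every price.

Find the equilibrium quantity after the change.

2178

Initially, 9924 - 6p = 3p - 2073, so 11997 = 9p and p = 1333, Q = 1926.
After the shift, demand is Qd = 9924 - 6p and supply is Qs = 3p - 1695.
Setting them equal: 9924 - 6p = 3p - 1695 → 11619 = 9p, so p = 1291 and Q = 2178.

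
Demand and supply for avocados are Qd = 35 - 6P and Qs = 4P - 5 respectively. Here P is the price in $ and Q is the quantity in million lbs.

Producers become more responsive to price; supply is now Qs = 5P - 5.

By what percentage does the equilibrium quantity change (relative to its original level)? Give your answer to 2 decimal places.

Initially, 35 - 6P = 4P - 5, so 40 = 10P and P = 4, Q = 11.
The new curves are Qd = 35 - 6P (demand) and Qs = 5P - 5 (supply).
New equilibrium: 35 - 6P = 5P - 5 ⇒ 40 = 11P ⇒ P = 40/11 ≈ 3.6364, Q = 145/11 ≈ 13.1818.
%ΔQ = (13.1818 − 11) / 11 × 100 = +19.83%.

+19.83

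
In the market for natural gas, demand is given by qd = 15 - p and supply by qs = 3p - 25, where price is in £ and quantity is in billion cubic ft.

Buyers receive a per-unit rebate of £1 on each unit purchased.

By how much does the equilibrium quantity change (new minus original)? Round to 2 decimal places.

Original equilibrium: 15 - p = 3p - 25 gives 40 = 4p, so p = 10 and q = 5.
Since buyers' out-of-pocket price is the market price minus the rebate, the effective demand curve becomes qd = 16 - p.
Setting them equal: 16 - p = 3p - 25 → 41 = 4p, so p = 10.25 and q = 5.75.
Δq = 5.75 − 5 = +0.75.

+0.75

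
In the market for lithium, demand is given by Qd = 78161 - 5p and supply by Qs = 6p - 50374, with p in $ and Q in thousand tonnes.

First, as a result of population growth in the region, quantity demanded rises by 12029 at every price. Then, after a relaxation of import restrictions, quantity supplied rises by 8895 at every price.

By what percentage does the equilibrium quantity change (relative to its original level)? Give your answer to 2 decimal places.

+53.73

Solve the original market: 78161 - 5p = 6p - 50374, hence p = 11685 and Q = 19736.
After the shift, demand is Qd = 90190 - 5p and supply is Qs = 6p - 41479.
Equate the new curves: 90190 - 5p = 6p - 41479, giving 131669 = 11p, p = 131669/11 ≈ 11969.9091, Q = 333745/11 ≈ 30340.4545.
%ΔQ = (30340.4545 − 19736) / 19736 × 100 = +53.73%.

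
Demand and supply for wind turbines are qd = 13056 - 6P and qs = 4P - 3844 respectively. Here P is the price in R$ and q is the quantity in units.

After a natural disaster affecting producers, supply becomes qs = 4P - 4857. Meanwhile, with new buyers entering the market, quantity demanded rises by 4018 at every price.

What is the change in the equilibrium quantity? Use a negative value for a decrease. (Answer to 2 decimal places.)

Original equilibrium: 13056 - 6P = 4P - 3844 gives 16900 = 10P, so P = 1690 and q = 2916.
With the change applied: demand qd = 17074 - 6P, supply qs = 4P - 4857.
Equate the new curves: 17074 - 6P = 4P - 4857, giving 21931 = 10P, P = 2193.1, q = 3915.4.
Δq = 3915.4 − 2916 = +999.40.

+999.40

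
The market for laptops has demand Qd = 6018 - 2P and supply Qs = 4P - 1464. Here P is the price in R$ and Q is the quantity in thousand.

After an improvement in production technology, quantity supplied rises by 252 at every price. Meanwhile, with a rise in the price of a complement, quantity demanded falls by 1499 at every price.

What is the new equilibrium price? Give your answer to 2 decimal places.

Original equilibrium: 6018 - 2P = 4P - 1464 gives 7482 = 6P, so P = 1247 and Q = 3524.
With the change applied: demand Qd = 4519 - 2P, supply Qs = 4P - 1212.
Setting them equal: 4519 - 2P = 4P - 1212 → 5731 = 6P, so P = 5731/6 ≈ 955.1667 and Q = 7826/3 ≈ 2608.6667.

955.17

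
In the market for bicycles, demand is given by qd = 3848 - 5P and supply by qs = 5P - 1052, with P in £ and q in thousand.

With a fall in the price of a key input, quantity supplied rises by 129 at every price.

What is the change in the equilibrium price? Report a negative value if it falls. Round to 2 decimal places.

-12.90

Original equilibrium: 3848 - 5P = 5P - 1052 gives 4900 = 10P, so P = 490 and q = 1398.
After the shift, demand is qd = 3848 - 5P and supply is qs = 5P - 923.
Setting them equal: 3848 - 5P = 5P - 923 → 4771 = 10P, so P = 477.1 and q = 1462.5.
ΔP = 477.1 − 490 = -12.90.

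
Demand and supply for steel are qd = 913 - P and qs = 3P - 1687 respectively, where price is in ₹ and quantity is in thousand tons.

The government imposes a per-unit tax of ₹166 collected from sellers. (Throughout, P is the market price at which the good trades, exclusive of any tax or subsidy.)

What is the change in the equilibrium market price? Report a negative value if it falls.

+124.5

Before the shock: 913 - P = 3P - 1687 ⇒ 2600 = 4P ⇒ P = 650, q = 263.
Since sellers keep the price net of the tax, the effective supply curve becomes qs = 3P - 2185.
Equate the new curves: 913 - P = 3P - 2185, giving 3098 = 4P, P = 774.5, q = 138.5.
ΔP = 774.5 − 650 = +124.5.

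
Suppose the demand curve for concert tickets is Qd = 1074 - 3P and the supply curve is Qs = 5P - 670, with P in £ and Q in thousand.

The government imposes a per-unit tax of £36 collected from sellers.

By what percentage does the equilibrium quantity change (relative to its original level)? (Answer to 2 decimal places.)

-16.07

Original equilibrium: 1074 - 3P = 5P - 670 gives 1744 = 8P, so P = 218 and Q = 420.
Since sellers keep the price net of the tax, the effective supply curve becomes Qs = 5P - 850.
Clearing the new market: 1074 - 3P = 5P - 850, so P = 240.5 and Q = 352.5.
%ΔQ = (352.5 − 420) / 420 × 100 = -16.07%.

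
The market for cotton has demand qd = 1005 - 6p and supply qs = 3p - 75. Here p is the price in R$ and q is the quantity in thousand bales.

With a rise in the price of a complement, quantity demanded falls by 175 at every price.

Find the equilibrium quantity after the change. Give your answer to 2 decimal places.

226.67

Original equilibrium: 1005 - 6p = 3p - 75 gives 1080 = 9p, so p = 120 and q = 285.
After the shift, demand is qd = 830 - 6p and supply is qs = 3p - 75.
Equate the new curves: 830 - 6p = 3p - 75, giving 905 = 9p, p = 905/9 ≈ 100.5556, q = 680/3 ≈ 226.6667.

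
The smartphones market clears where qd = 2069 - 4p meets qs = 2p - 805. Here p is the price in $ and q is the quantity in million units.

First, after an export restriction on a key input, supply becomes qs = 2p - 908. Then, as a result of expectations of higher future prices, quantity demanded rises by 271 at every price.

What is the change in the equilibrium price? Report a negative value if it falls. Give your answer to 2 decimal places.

+62.33

Initially, 2069 - 4p = 2p - 805, so 2874 = 6p and p = 479, q = 153.
The shock moves the curves to qd = 2340 - 4p and qs = 2p - 908.
Setting them equal: 2340 - 4p = 2p - 908 → 3248 = 6p, so p = 1624/3 ≈ 541.3333 and q = 524/3 ≈ 174.6667.
Δp = 541.3333 − 479 = +62.33.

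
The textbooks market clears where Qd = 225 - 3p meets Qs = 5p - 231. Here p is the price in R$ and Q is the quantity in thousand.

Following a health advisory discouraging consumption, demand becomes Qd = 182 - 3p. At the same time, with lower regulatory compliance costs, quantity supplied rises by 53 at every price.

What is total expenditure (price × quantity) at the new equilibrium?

Solve the original market: 225 - 3p = 5p - 231, hence p = 57 and Q = 54.
After the shift, demand is Qd = 182 - 3p and supply is Qs = 5p - 178.
New equilibrium: 182 - 3p = 5p - 178 ⇒ 360 = 8p ⇒ p = 45, Q = 47.
New expenditure = 45 × 47 = 2115.

2115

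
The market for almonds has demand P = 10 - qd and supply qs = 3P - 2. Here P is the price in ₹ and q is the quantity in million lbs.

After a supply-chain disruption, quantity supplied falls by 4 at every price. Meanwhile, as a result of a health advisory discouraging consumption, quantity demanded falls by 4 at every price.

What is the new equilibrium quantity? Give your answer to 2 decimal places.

Before the shock: 10 - P = 3P - 2 ⇒ 12 = 4P ⇒ P = 3, q = 7.
The new curves are qd = 6 - P (demand) and qs = 3P - 6 (supply).
Clearing the new market: 6 - P = 3P - 6, so P = 3 and q = 3.

3.00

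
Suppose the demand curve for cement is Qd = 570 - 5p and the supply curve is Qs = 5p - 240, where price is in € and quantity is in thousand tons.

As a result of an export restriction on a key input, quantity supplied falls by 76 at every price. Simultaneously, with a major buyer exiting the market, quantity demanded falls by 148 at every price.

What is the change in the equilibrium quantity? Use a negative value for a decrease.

-112

Before the shock: 570 - 5p = 5p - 240 ⇒ 810 = 10p ⇒ p = 81, Q = 165.
The shock moves the curves to Qd = 422 - 5p and Qs = 5p - 316.
New equilibrium: 422 - 5p = 5p - 316 ⇒ 738 = 10p ⇒ p = 73.8, Q = 53.
ΔQ = 53 − 165 = -112.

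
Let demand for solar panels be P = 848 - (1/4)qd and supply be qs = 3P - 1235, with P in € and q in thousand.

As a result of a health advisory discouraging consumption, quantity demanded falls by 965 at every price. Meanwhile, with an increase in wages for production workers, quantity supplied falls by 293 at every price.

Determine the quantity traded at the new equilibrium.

Solve the original market: 3392 - 4P = 3P - 1235, hence P = 661 and q = 748.
After the shift, demand is qd = 2427 - 4P and supply is qs = 3P - 1528.
Setting them equal: 2427 - 4P = 3P - 1528 → 3955 = 7P, so P = 565 and q = 167.

167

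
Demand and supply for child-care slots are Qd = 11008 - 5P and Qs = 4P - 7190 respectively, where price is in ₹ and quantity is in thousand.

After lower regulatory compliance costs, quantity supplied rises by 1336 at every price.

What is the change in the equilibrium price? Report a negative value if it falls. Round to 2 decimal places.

Initially, 11008 - 5P = 4P - 7190, so 18198 = 9P and P = 2022, Q = 898.
With the change applied: demand Qd = 11008 - 5P, supply Qs = 4P - 5854.
Setting them equal: 11008 - 5P = 4P - 5854 → 16862 = 9P, so P = 16862/9 ≈ 1873.5556 and Q = 14762/9 ≈ 1640.2222.
ΔP = 1873.5556 − 2022 = -148.44.

-148.44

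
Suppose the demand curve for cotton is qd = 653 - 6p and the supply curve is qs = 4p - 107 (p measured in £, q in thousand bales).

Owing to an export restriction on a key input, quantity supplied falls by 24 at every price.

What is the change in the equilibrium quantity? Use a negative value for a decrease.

-14.4

Before the shock: 653 - 6p = 4p - 107 ⇒ 760 = 10p ⇒ p = 76, q = 197.
The new curves are qd = 653 - 6p (demand) and qs = 4p - 131 (supply).
Clearing the new market: 653 - 6p = 4p - 131, so p = 78.4 and q = 182.6.
Δq = 182.6 − 197 = -14.4.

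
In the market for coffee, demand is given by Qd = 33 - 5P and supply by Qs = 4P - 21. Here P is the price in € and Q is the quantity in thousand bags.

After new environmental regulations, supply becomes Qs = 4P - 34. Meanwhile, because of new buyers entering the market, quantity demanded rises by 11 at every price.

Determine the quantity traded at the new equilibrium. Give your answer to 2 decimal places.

0.67

Solve the original market: 33 - 5P = 4P - 21, hence P = 6 and Q = 3.
The new curves are Qd = 44 - 5P (demand) and Qs = 4P - 34 (supply).
Setting them equal: 44 - 5P = 4P - 34 → 78 = 9P, so P = 26/3 ≈ 8.6667 and Q = 2/3 ≈ 0.6667.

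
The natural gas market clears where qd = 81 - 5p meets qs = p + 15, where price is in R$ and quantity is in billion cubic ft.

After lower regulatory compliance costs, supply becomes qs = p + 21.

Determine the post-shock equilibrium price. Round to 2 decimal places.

Initially, 81 - 5p = p + 15, so 66 = 6p and p = 11, q = 26.
With the change applied: demand qd = 81 - 5p, supply qs = p + 21.
Clearing the new market: 81 - 5p = p + 21, so p = 10 and q = 31.

10.00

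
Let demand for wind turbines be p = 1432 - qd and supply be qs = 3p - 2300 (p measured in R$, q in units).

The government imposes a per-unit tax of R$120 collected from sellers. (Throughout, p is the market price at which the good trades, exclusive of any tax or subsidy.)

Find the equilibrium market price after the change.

1023

Before the shock: 1432 - p = 3p - 2300 ⇒ 3732 = 4p ⇒ p = 933, q = 499.
Since sellers keep the price net of the tax, the effective supply curve becomes qs = 3p - 2660.
Setting them equal: 1432 - p = 3p - 2660 → 4092 = 4p, so p = 1023 and q = 409.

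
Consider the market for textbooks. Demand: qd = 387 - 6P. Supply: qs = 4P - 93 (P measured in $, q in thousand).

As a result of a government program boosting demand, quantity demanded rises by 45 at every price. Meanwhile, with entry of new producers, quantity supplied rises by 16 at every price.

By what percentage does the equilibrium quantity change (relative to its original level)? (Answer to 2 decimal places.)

Before the shock: 387 - 6P = 4P - 93 ⇒ 480 = 10P ⇒ P = 48, q = 99.
After the shift, demand is qd = 432 - 6P and supply is qs = 4P - 77.
Setting them equal: 432 - 6P = 4P - 77 → 509 = 10P, so P = 50.9 and q = 126.6.
%Δq = (126.6 − 99) / 99 × 100 = +27.88%.

+27.88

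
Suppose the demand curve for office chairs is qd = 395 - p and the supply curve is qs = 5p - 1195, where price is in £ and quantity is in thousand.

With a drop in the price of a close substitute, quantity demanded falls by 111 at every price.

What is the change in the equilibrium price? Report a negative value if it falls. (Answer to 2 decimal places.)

Original equilibrium: 395 - p = 5p - 1195 gives 1590 = 6p, so p = 265 and q = 130.
The shock moves the curves to qd = 284 - p and qs = 5p - 1195.
Equate the new curves: 284 - p = 5p - 1195, giving 1479 = 6p, p = 246.5, q = 37.5.
Δp = 246.5 − 265 = -18.50.

-18.50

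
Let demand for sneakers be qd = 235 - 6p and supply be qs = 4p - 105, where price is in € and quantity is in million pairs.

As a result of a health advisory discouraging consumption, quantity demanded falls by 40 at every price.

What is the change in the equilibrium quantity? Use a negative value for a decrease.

Before the shock: 235 - 6p = 4p - 105 ⇒ 340 = 10p ⇒ p = 34, q = 31.
The shock moves the curves to qd = 195 - 6p and qs = 4p - 105.
Equate the new curves: 195 - 6p = 4p - 105, giving 300 = 10p, p = 30, q = 15.
Δq = 15 − 31 = -16.

-16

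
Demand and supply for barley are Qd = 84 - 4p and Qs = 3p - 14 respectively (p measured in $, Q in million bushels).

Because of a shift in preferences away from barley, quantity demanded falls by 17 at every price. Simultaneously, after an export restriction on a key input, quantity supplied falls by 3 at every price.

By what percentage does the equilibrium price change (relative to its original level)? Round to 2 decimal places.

Solve the original market: 84 - 4p = 3p - 14, hence p = 14 and Q = 28.
The new curves are Qd = 67 - 4p (demand) and Qs = 3p - 17 (supply).
New equilibrium: 67 - 4p = 3p - 17 ⇒ 84 = 7p ⇒ p = 12, Q = 19.
%Δp = (12 − 14) / 14 × 100 = -14.29%.

-14.29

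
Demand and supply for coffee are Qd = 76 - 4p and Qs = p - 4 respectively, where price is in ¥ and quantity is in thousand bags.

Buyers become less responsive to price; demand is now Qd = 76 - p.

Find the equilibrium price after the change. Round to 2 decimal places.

40.00

Original equilibrium: 76 - 4p = p - 4 gives 80 = 5p, so p = 16 and Q = 12.
With the change applied: demand Qd = 76 - p, supply Qs = p - 4.
New equilibrium: 76 - p = p - 4 ⇒ 80 = 2p ⇒ p = 40, Q = 36.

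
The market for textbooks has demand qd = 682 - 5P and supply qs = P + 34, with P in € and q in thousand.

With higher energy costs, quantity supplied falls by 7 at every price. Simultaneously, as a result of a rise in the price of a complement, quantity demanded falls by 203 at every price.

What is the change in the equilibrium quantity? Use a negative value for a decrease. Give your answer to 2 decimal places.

-39.67

Solve the original market: 682 - 5P = P + 34, hence P = 108 and q = 142.
The shock moves the curves to qd = 479 - 5P and qs = P + 27.
New equilibrium: 479 - 5P = P + 27 ⇒ 452 = 6P ⇒ P = 226/3 ≈ 75.3333, q = 307/3 ≈ 102.3333.
Δq = 102.3333 − 142 = -39.67.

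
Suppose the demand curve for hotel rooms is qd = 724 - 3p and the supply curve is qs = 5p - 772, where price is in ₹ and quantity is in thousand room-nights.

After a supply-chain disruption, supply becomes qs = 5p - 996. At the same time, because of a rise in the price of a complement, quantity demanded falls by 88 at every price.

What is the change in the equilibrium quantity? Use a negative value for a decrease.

-139

Solve the original market: 724 - 3p = 5p - 772, hence p = 187 and q = 163.
With the change applied: demand qd = 636 - 3p, supply qs = 5p - 996.
Setting them equal: 636 - 3p = 5p - 996 → 1632 = 8p, so p = 204 and q = 24.
Δq = 24 − 163 = -139.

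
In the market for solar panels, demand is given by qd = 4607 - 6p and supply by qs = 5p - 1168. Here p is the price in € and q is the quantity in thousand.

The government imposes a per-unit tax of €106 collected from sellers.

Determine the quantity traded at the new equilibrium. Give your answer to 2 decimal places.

1167.91

Original equilibrium: 4607 - 6p = 5p - 1168 gives 5775 = 11p, so p = 525 and q = 1457.
Since sellers keep the price net of the tax, the effective supply curve becomes qs = 5p - 1698.
Equate the new curves: 4607 - 6p = 5p - 1698, giving 6305 = 11p, p = 6305/11 ≈ 573.1818, q = 12847/11 ≈ 1167.9091.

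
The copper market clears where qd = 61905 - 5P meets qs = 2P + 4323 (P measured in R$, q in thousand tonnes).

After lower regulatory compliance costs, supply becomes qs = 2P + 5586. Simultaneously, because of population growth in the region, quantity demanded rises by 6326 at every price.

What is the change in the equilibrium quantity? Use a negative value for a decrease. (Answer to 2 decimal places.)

+2709.57

Initially, 61905 - 5P = 2P + 4323, so 57582 = 7P and P = 8226, q = 20775.
The shock moves the curves to qd = 68231 - 5P and qs = 2P + 5586.
Setting them equal: 68231 - 5P = 2P + 5586 → 62645 = 7P, so P = 62645/7 ≈ 8949.2857 and q = 164392/7 ≈ 23484.5714.
Δq = 23484.5714 − 20775 = +2709.57.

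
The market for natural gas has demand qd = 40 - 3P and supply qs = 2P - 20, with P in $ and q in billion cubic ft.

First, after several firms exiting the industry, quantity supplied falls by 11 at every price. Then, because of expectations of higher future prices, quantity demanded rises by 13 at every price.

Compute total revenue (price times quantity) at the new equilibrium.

43.68

Before the shock: 40 - 3P = 2P - 20 ⇒ 60 = 5P ⇒ P = 12, q = 4.
The new curves are qd = 53 - 3P (demand) and qs = 2P - 31 (supply).
New equilibrium: 53 - 3P = 2P - 31 ⇒ 84 = 5P ⇒ P = 16.8, q = 2.6.
New expenditure = 16.8 × 2.6 = 43.68.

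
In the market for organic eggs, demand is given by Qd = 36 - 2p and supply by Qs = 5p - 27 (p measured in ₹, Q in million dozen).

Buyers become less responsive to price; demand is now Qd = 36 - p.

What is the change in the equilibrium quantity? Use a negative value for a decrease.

+7.5

Before the shock: 36 - 2p = 5p - 27 ⇒ 63 = 7p ⇒ p = 9, Q = 18.
The new curves are Qd = 36 - p (demand) and Qs = 5p - 27 (supply).
New equilibrium: 36 - p = 5p - 27 ⇒ 63 = 6p ⇒ p = 10.5, Q = 25.5.
ΔQ = 25.5 − 18 = +7.5.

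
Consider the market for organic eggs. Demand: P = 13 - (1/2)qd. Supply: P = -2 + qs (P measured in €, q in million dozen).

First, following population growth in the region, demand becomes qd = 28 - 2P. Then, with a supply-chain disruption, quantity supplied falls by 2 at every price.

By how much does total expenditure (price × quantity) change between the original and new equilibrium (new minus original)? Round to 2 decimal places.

Before the shock: 26 - 2P = P + 2 ⇒ 24 = 3P ⇒ P = 8, q = 10.
After the shift, demand is qd = 28 - 2P and supply is qs = P.
Equate the new curves: 28 - 2P = P, giving 28 = 3P, P = 28/3 ≈ 9.3333, q = 28/3 ≈ 9.3333.
Expenditure moves from 8×10 = 80 to 9.3333×9.3333 = 87.1111; change = +7.11.

+7.11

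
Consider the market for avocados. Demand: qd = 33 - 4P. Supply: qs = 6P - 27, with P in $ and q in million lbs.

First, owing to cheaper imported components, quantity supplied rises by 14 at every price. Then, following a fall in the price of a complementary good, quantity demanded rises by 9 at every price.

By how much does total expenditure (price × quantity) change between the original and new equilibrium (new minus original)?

+56

Before the shock: 33 - 4P = 6P - 27 ⇒ 60 = 10P ⇒ P = 6, q = 9.
The new curves are qd = 42 - 4P (demand) and qs = 6P - 13 (supply).
Setting them equal: 42 - 4P = 6P - 13 → 55 = 10P, so P = 5.5 and q = 20.
Expenditure moves from 6×9 = 54 to 5.5×20 = 110; change = +56.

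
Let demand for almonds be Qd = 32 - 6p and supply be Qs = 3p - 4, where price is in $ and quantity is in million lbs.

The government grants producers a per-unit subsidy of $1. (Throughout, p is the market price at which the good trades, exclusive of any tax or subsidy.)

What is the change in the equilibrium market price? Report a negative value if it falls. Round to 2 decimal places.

Initially, 32 - 6p = 3p - 4, so 36 = 9p and p = 4, Q = 8.
Since sellers receive the price plus the subsidy, the effective supply curve becomes Qs = 3p - 1.
Setting them equal: 32 - 6p = 3p - 1 → 33 = 9p, so p = 11/3 ≈ 3.6667 and Q = 10.
Δp = 3.6667 − 4 = -0.33.

-0.33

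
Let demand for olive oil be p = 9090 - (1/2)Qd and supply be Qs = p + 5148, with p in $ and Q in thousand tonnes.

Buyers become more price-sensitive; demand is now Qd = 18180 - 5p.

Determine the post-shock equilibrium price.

Initially, 18180 - 2p = p + 5148, so 13032 = 3p and p = 4344, Q = 9492.
The new curves are Qd = 18180 - 5p (demand) and Qs = p + 5148 (supply).
Equate the new curves: 18180 - 5p = p + 5148, giving 13032 = 6p, p = 2172, Q = 7320.

2172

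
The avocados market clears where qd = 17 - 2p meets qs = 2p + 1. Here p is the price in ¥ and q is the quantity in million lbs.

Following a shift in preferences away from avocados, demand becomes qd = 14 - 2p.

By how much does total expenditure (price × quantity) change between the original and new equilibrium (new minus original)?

Before the shock: 17 - 2p = 2p + 1 ⇒ 16 = 4p ⇒ p = 4, q = 9.
The new curves are qd = 14 - 2p (demand) and qs = 2p + 1 (supply).
Setting them equal: 14 - 2p = 2p + 1 → 13 = 4p, so p = 3.25 and q = 7.5.
Expenditure moves from 4×9 = 36 to 3.25×7.5 = 24.375; change = -11.625.

-11.625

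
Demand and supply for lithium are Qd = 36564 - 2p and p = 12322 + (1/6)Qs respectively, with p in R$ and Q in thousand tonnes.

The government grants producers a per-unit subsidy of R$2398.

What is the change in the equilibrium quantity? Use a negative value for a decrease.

Solve the original market: 36564 - 2p = 6p - 73932, hence p = 13812 and Q = 8940.
Since sellers receive the price plus the subsidy, the effective supply curve becomes Qs = 6p - 59544.
New equilibrium: 36564 - 2p = 6p - 59544 ⇒ 96108 = 8p ⇒ p = 12013.5, Q = 12537.
ΔQ = 12537 − 8940 = +3597.

+3597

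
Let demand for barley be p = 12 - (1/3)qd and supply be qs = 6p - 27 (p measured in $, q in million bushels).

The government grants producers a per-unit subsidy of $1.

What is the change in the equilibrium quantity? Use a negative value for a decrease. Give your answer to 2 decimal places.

Before the shock: 36 - 3p = 6p - 27 ⇒ 63 = 9p ⇒ p = 7, q = 15.
Since sellers receive the price plus the subsidy, the effective supply curve becomes qs = 6p - 21.
Equate the new curves: 36 - 3p = 6p - 21, giving 57 = 9p, p = 19/3 ≈ 6.3333, q = 17.
Δq = 17 − 15 = +2.00.

+2.00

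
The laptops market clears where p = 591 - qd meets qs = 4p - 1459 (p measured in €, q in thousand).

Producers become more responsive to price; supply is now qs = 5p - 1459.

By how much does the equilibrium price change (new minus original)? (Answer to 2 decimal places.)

-68.33

Before the shock: 591 - p = 4p - 1459 ⇒ 2050 = 5p ⇒ p = 410, q = 181.
The shock moves the curves to qd = 591 - p and qs = 5p - 1459.
Setting them equal: 591 - p = 5p - 1459 → 2050 = 6p, so p = 1025/3 ≈ 341.6667 and q = 748/3 ≈ 249.3333.
Δp = 341.6667 − 410 = -68.33.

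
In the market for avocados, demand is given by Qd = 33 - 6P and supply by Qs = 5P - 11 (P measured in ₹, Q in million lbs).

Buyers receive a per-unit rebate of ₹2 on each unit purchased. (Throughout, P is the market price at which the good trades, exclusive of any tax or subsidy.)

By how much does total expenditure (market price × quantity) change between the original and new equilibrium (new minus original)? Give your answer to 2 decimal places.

Initially, 33 - 6P = 5P - 11, so 44 = 11P and P = 4, Q = 9.
Since buyers' out-of-pocket price is the market price minus the rebate, the effective demand curve becomes Qd = 45 - 6P.
New equilibrium: 45 - 6P = 5P - 11 ⇒ 56 = 11P ⇒ P = 56/11 ≈ 5.0909, Q = 159/11 ≈ 14.4545.
Expenditure moves from 4×9 = 36 to 5.0909×14.4545 = 73.5868; change = +37.59.

+37.59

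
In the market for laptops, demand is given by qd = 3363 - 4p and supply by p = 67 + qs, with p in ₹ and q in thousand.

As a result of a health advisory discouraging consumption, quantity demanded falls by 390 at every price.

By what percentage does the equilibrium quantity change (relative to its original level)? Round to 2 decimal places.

-12.60

Initially, 3363 - 4p = p - 67, so 3430 = 5p and p = 686, q = 619.
The new curves are qd = 2973 - 4p (demand) and qs = p - 67 (supply).
Setting them equal: 2973 - 4p = p - 67 → 3040 = 5p, so p = 608 and q = 541.
%Δq = (541 − 619) / 619 × 100 = -12.60%.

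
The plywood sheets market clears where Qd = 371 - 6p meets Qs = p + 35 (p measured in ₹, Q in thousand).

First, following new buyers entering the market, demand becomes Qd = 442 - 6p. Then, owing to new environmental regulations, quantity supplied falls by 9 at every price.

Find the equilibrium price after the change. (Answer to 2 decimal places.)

59.43

Before the shock: 371 - 6p = p + 35 ⇒ 336 = 7p ⇒ p = 48, Q = 83.
The new curves are Qd = 442 - 6p (demand) and Qs = p + 26 (supply).
New equilibrium: 442 - 6p = p + 26 ⇒ 416 = 7p ⇒ p = 416/7 ≈ 59.4286, Q = 598/7 ≈ 85.4286.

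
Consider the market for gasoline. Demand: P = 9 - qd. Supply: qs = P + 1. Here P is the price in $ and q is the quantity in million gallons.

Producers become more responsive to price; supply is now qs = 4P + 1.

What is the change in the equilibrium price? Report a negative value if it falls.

Original equilibrium: 9 - P = P + 1 gives 8 = 2P, so P = 4 and q = 5.
The shock moves the curves to qd = 9 - P and qs = 4P + 1.
Setting them equal: 9 - P = 4P + 1 → 8 = 5P, so P = 1.6 and q = 7.4.
ΔP = 1.6 − 4 = -2.4.

-2.4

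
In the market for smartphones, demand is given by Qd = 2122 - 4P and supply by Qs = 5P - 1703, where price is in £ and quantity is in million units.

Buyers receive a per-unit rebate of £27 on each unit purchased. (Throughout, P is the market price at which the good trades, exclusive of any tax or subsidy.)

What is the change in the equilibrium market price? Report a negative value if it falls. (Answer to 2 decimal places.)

+12.00

Solve the original market: 2122 - 4P = 5P - 1703, hence P = 425 and Q = 422.
Since buyers' out-of-pocket price is the market price minus the rebate, the effective demand curve becomes Qd = 2230 - 4P.
Equate the new curves: 2230 - 4P = 5P - 1703, giving 3933 = 9P, P = 437, Q = 482.
ΔP = 437 − 425 = +12.00.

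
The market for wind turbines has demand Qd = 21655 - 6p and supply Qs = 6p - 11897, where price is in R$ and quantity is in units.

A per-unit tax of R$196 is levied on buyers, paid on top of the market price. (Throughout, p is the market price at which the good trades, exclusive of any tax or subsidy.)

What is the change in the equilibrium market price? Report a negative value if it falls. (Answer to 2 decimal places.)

Before the shock: 21655 - 6p = 6p - 11897 ⇒ 33552 = 12p ⇒ p = 2796, Q = 4879.
Since buyers pay the price plus the tax, the effective demand curve becomes Qd = 20479 - 6p.
Equate the new curves: 20479 - 6p = 6p - 11897, giving 32376 = 12p, p = 2698, Q = 4291.
Δp = 2698 − 2796 = -98.00.

-98.00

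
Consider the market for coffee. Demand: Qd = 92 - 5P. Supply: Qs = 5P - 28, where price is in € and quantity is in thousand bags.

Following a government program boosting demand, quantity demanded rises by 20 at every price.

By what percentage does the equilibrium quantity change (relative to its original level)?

Solve the original market: 92 - 5P = 5P - 28, hence P = 12 and Q = 32.
After the shift, demand is Qd = 112 - 5P and supply is Qs = 5P - 28.
Equate the new curves: 112 - 5P = 5P - 28, giving 140 = 10P, P = 14, Q = 42.
%ΔQ = (42 − 32) / 32 × 100 = +31.25%.

+31.25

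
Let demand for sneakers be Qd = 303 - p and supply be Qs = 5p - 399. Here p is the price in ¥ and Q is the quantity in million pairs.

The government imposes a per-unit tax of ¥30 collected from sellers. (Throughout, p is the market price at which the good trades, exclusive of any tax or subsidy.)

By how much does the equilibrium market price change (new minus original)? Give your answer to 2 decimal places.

+25.00

Original equilibrium: 303 - p = 5p - 399 gives 702 = 6p, so p = 117 and Q = 186.
Since sellers keep the price net of the tax, the effective supply curve becomes Qs = 5p - 549.
Equate the new curves: 303 - p = 5p - 549, giving 852 = 6p, p = 142, Q = 161.
Δp = 142 − 117 = +25.00.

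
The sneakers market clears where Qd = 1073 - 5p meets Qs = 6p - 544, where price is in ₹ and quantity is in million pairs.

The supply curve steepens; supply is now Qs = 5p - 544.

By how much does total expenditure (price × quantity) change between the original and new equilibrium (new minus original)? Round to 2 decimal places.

Original equilibrium: 1073 - 5p = 6p - 544 gives 1617 = 11p, so p = 147 and Q = 338.
With the change applied: demand Qd = 1073 - 5p, supply Qs = 5p - 544.
New equilibrium: 1073 - 5p = 5p - 544 ⇒ 1617 = 10p ⇒ p = 161.7, Q = 264.5.
Expenditure moves from 147×338 = 49686 to 161.7×264.5 = 42769.65; change = -6916.35.

-6916.35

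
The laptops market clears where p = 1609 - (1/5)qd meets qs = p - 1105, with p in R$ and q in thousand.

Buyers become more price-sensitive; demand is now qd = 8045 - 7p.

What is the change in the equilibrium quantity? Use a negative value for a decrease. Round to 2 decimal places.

-381.25

Before the shock: 8045 - 5p = p - 1105 ⇒ 9150 = 6p ⇒ p = 1525, q = 420.
With the change applied: demand qd = 8045 - 7p, supply qs = p - 1105.
Setting them equal: 8045 - 7p = p - 1105 → 9150 = 8p, so p = 1143.75 and q = 38.75.
Δq = 38.75 − 420 = -381.25.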